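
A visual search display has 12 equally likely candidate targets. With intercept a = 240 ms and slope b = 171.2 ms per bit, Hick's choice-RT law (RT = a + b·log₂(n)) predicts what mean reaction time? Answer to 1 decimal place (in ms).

log₂(12) = 3.5850 bits, so RT = 240 + 171.2 × 3.5850 ≈ 853.746 ms.

853.7 ms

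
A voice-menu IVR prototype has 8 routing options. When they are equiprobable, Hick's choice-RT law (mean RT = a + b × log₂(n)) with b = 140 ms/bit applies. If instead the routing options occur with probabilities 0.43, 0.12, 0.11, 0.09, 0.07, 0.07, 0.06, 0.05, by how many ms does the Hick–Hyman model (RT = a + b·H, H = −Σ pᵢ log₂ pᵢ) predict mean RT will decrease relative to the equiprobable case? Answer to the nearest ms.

The RT saving is b·ΔH. Equiprobable H₀ = log₂(8) = 3.0000 bits; with the given probabilities H = 2.5503 bits.
b·(H₀ − H) = 140 × (3.0000 − 2.5503) = 62.96 ms.

63 ms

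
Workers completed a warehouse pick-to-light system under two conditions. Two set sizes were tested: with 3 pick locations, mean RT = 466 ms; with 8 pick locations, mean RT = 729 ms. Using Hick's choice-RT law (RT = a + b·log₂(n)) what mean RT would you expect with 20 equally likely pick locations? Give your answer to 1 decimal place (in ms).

974.7 ms

RT is linear in log₂ n, so two points fix the line:
  b = (729 − 466) / (log₂ 8 − log₂ 3) = 263 / (3 − 1.5850) = 185.861 ms/bit
  a = 466 − 185.861 × 1.5850 = 171.418 ms
Then RT(20) = 171.418 + 185.861 × log₂ 20 = 171.418 + 185.861 × 4.3219 ≈ 974.695 ms.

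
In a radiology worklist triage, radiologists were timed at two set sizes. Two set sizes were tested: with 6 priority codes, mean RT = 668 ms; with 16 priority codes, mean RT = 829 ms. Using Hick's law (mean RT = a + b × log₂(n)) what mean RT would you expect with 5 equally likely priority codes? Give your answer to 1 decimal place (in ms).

With log₂ n on the abscissa the relation is linear; from the two conditions:
  b = (829 − 668) / (log₂ 16 − log₂ 6) = 161 / (4 − 2.5850) = 113.778 ms/bit
  a = 668 − 113.778 × 2.5850 = 373.888 ms
Then RT(5) = 373.888 + 113.778 × log₂ 5 = 373.888 + 113.778 × 2.3219 ≈ 638.072 ms.

638.1 ms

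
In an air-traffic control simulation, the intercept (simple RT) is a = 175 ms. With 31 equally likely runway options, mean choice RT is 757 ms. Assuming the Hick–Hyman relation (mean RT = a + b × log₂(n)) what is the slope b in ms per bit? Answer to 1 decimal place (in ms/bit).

117.5 ms/bit

b = (757 − 175) / log₂(31) = 582 / 4.9542 = 117.476 ms/bit.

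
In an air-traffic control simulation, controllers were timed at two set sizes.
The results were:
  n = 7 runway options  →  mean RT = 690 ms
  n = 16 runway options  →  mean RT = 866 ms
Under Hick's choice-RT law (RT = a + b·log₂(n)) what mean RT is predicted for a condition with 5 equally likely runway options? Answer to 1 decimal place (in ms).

RT is linear in log₂ n, so two points fix the line:
  b = (866 − 690) / (log₂ 16 − log₂ 7) = 176 / (4 − 2.8074) = 147.571 ms/bit
  a = 690 − 147.571 × 2.8074 = 275.715 ms
Then RT(5) = 275.715 + 147.571 × log₂ 5 = 275.715 + 147.571 × 2.3219 ≈ 618.365 ms.

618.4 ms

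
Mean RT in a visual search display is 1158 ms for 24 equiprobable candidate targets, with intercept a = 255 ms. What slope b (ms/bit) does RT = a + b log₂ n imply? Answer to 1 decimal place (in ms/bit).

196.9 ms/bit

log₂(24) = 4.5850 bits.
b = (RT − a)/log₂ n = (1158 − 255) / 4.5850 = 196.948 ms/bit.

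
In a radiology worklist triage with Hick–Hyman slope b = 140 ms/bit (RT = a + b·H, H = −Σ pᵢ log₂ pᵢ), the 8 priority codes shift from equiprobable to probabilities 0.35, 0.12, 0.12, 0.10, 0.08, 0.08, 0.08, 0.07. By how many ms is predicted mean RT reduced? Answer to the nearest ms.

Equiprobable entropy H₀ = log₂ 8 = 3.0000 bits.
Skewed entropy H = −Σ pᵢ log₂ pᵢ = 2.7395 bits.
ΔRT = b·(H₀ − H) = 140 × 0.2605 = 36.47 ms.

36 ms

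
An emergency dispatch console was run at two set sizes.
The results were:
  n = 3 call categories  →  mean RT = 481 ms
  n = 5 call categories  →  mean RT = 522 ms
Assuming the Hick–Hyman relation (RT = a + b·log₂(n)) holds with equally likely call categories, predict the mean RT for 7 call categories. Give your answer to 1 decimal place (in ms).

549.0 ms

Solve the two-equation system in a and b:
  b = (522 − 481) / (log₂ 5 − log₂ 3) = 41 / (2.3219 − 1.5850) = 55.634 ms/bit
  a = 481 − 55.634 × 1.5850 = 392.823 ms
Then RT(7) = 392.823 + 55.634 × log₂ 7 = 392.823 + 55.634 × 2.8074 ≈ 549.006 ms.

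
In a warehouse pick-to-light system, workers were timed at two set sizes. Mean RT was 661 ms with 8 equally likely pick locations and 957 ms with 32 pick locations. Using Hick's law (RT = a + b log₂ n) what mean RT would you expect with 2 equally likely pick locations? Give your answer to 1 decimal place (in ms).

365.0 ms

RT is linear in log₂ n, so two points fix the line:
  b = (957 − 661) / (log₂ 32 − log₂ 8) = 296 / (5 − 3) = 148.000 ms/bit
  a = 661 − 148.000 × 3 = 217.000 ms
Then RT(2) = 217.000 + 148.000 × log₂ 2 = 217.000 + 148.000 × 1 ≈ 365.000 ms.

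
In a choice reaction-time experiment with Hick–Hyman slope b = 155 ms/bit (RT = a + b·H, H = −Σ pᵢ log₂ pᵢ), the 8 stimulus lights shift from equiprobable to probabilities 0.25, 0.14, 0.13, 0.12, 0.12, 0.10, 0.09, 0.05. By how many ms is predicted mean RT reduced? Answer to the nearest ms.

The RT saving is b·ΔH. Equiprobable H₀ = log₂(8) = 3.0000 bits; with the given probabilities H = 2.8748 bits.
b·(H₀ − H) = 155 × (3.0000 − 2.8748) = 19.40 ms.

19 ms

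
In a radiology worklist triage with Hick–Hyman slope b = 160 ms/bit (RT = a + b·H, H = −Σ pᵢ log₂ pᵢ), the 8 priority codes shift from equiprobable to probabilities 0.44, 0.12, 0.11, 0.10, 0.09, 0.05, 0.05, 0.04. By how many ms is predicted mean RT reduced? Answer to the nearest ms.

80 ms

The RT saving is b·ΔH. Equiprobable H₀ = log₂(8) = 3.0000 bits; with the given probabilities H = 2.5013 bits.
b·(H₀ − H) = 160 × (3.0000 − 2.5013) = 79.79 ms.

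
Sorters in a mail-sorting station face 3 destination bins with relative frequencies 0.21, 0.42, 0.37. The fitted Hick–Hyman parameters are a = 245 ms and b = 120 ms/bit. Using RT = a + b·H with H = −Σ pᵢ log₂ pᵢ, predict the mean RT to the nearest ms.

Entropy contributions −pᵢ log₂ pᵢ: 0.4728, 0.5256, 0.5307; sum H = 1.5292 bits.
RT = a + bH = 245 + 120·1.5292 = 428.50 ms.

429 ms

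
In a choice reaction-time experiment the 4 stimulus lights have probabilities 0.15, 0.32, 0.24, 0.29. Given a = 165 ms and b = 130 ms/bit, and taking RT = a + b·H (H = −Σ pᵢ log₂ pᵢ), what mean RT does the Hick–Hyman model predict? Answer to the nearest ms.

418 ms

H = 0.15·log₂(1/0.15) + 0.32·log₂(1/0.32) + 0.24·log₂(1/0.24) + 0.29·log₂(1/0.29) = 1.9486 bits.
RT = 165 + 130 × 1.9486 = 418.32 ms.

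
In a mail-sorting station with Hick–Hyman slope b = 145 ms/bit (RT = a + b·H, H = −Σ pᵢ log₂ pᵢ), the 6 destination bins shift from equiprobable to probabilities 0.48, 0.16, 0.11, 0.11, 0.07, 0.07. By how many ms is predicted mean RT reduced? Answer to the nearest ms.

60 ms

The RT saving is b·ΔH. Equiprobable H₀ = log₂(6) = 2.5850 bits; with the given probabilities H = 2.1690 bits.
b·(H₀ − H) = 145 × (2.5850 − 2.1690) = 60.32 ms.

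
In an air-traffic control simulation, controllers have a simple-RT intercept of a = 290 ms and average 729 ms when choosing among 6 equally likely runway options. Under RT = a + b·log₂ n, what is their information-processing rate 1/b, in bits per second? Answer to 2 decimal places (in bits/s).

b = (729 − 290)/log₂ 6 = 439/2.5850 = 169.828 ms per bit = 0.16983 s/bit; the reciprocal is 5.888 bits/s.

5.89 bits/s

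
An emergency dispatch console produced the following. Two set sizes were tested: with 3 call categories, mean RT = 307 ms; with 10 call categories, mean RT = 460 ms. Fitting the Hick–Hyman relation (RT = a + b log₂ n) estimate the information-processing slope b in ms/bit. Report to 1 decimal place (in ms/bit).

Slope: b = (460 − 307) / (log₂ 10 − log₂ 3) = 153/1.7370 = 88.085 ms/bit.

88.1 ms/bit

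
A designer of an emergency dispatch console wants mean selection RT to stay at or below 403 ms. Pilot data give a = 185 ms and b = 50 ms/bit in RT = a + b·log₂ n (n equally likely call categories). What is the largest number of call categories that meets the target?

Set 185 + 50·log₂ n ≤ 403 → log₂ n ≤ (403 − 185)/50 = 4.3600.
So n ≤ 2^4.3600 = 20.535; the largest integer n is 20.

20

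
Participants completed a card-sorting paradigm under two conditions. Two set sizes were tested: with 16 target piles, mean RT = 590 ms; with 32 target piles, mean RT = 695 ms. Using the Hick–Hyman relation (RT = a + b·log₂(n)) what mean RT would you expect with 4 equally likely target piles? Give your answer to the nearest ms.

Fit slope and intercept:
  b = (695 − 590) / (log₂ 32 − log₂ 16) = 105 / (5 − 4) = 105 ms/bit
  a = 590 − 105 × 4 = 170 ms
Then RT(4) = 170 + 105 × log₂ 4 = 170 + 105 × 2 ≈ 380.000 ms.

380 ms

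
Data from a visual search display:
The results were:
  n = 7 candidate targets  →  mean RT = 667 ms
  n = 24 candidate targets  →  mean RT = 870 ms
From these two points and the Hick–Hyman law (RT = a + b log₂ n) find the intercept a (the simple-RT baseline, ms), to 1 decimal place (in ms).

346.4 ms

Slope: b = (870 − 667) / (log₂ 24 − log₂ 7) = 203/1.7776 = 114.198 ms/bit.
Intercept: a = 667 − 114.198·log₂(7) = 346.404 ms.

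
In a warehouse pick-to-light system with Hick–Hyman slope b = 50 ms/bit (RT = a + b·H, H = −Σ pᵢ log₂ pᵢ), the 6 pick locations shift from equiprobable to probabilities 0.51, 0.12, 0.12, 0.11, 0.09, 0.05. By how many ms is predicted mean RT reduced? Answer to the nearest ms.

24 ms

The RT saving is b·ΔH. Equiprobable H₀ = log₂(6) = 2.5850 bits; with the given probabilities H = 2.1086 bits.
b·(H₀ − H) = 50 × (2.5850 − 2.1086) = 23.82 ms.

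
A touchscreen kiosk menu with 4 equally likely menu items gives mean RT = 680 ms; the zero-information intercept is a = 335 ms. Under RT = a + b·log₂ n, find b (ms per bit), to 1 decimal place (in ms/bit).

b = (680 − 335) / log₂(4) = 345 / 2 = 172.500 ms/bit.

172.5 ms/bit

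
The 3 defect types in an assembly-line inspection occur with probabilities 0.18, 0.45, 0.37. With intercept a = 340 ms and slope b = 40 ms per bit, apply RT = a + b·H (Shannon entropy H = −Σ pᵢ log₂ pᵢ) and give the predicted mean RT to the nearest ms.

400 ms

H = 0.18·log₂(1/0.18) + 0.45·log₂(1/0.45) + 0.37·log₂(1/0.37) = 1.4944 bits.
RT = 340 + 40 × 1.4944 = 399.78 ms.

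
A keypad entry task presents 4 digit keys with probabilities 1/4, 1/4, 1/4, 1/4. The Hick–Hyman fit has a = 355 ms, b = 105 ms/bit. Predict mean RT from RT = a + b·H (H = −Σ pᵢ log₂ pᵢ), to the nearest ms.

H = −Σ pᵢ log₂ pᵢ = 0.25·2 + 0.25·2 + 0.25·2 + 0.25·2 = 2.000 bits.
RT = 355 + 105 × 2.000 = 565.00 ms.

565 ms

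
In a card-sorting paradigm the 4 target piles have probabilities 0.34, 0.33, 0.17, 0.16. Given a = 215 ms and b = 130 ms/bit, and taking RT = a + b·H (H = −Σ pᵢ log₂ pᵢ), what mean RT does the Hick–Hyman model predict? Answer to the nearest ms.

Entropy contributions −pᵢ log₂ pᵢ: 0.5292, 0.5278, 0.4346, 0.4230; sum H = 1.9146 bits.
RT = a + bH = 215 + 130·1.9146 = 463.90 ms.

464 ms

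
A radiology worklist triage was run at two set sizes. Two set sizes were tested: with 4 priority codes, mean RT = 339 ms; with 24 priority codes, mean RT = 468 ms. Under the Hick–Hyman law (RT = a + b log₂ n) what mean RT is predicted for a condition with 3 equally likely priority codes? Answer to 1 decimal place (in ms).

RT is linear in log₂ n, so two points fix the line:
  b = (468 − 339) / (log₂ 24 − log₂ 4) = 129 / (4.5850 − 2) = 49.904 ms/bit
  a = 339 − 49.904 × 2 = 239.192 ms
Then RT(3) = 239.192 + 49.904 × log₂ 3 = 239.192 + 49.904 × 1.5850 ≈ 318.288 ms.

318.3 ms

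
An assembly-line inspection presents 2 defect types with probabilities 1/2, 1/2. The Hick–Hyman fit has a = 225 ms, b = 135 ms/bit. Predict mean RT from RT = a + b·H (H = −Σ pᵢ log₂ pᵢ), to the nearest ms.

360 ms

H = −Σ pᵢ log₂ pᵢ = 0.5·1 + 0.5·1 = 1.000 bits.
RT = 225 + 135 × 1.000 = 360.00 ms.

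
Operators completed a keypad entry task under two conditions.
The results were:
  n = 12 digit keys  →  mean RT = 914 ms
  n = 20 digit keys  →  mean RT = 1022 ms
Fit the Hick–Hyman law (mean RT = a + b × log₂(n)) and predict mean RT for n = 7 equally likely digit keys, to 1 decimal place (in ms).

RT is linear in log₂ n, so two points fix the line:
  b = (1022 − 914) / (log₂ 20 − log₂ 12) = 108 / (4.3219 − 3.5850) = 146.547 ms/bit
  a = 914 − 146.547 × 3.5850 = 388.635 ms
Then RT(7) = 388.635 + 146.547 × log₂ 7 = 388.635 + 146.547 × 2.8074 ≈ 800.044 ms.

800.0 ms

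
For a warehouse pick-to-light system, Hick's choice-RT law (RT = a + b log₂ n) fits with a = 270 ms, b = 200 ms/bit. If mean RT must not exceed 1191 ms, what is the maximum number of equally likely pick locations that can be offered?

Information budget: (1191 − 270)/200 = 4.6050 bits, so n ≤ 2^4.6050 = 24.336 → at most 24.

24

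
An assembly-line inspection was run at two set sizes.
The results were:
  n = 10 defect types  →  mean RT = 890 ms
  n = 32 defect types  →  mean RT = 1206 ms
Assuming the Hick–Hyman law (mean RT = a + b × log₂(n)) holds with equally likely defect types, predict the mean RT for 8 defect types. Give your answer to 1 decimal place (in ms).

With log₂ n on the abscissa the relation is linear; from the two conditions:
  b = (1206 − 890) / (log₂ 32 − log₂ 10) = 316 / (5 − 3.3219) = 188.311 ms/bit
  a = 890 − 188.311 × 3.3219 = 264.443 ms
Then RT(8) = 264.443 + 188.311 × log₂ 8 = 264.443 + 188.311 × 3 ≈ 829.377 ms.

829.4 ms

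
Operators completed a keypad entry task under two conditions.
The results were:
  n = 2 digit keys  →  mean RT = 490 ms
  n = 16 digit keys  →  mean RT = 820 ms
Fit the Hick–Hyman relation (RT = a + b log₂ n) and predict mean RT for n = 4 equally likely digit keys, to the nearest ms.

600 ms

Fit slope and intercept:
  b = (820 − 490) / (log₂ 16 − log₂ 2) = 330 / (4 − 1) = 110 ms/bit
  a = 490 − 110 × 1 = 380 ms
Then RT(4) = 380 + 110 × log₂ 4 = 380 + 110 × 2 ≈ 600.000 ms.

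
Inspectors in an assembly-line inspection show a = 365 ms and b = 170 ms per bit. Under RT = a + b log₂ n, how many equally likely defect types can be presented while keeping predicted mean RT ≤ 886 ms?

8

170·log₂ n ≤ 886 − 365 = 521, giving log₂ n ≤ 3.0647 and n ≤ 8.367. The largest whole number is 8.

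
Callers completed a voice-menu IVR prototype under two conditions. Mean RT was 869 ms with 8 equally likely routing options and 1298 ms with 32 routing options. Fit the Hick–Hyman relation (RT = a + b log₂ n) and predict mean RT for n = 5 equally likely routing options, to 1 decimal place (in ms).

Solve the two-equation system in a and b:
  b = (1298 − 869) / (log₂ 32 − log₂ 8) = 429 / (5 − 3) = 214.500 ms/bit
  a = 869 − 214.500 × 3 = 225.500 ms
Then RT(5) = 225.500 + 214.500 × log₂ 5 = 225.500 + 214.500 × 2.3219 ≈ 723.554 ms.

723.6 ms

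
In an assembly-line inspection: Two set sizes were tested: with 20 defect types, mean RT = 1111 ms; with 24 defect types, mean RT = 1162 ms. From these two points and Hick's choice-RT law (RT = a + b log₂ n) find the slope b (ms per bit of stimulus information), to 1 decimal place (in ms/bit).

b = (RT₂ − RT₁)/(log₂ n₂ − log₂ n₁) = (1162 − 1111)/(4.5850 − 4.3219) = 193.891 ms/bit.

193.9 ms/bit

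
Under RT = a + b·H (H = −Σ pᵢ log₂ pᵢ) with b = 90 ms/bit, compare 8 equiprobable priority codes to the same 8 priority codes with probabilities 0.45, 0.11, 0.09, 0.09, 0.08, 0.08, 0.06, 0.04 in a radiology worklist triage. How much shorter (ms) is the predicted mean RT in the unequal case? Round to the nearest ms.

44 ms

Equiprobable entropy H₀ = log₂ 8 = 3.0000 bits.
Skewed entropy H = −Σ pᵢ log₂ pᵢ = 2.5063 bits.
ΔRT = b·(H₀ − H) = 90 × 0.4937 = 44.43 ms.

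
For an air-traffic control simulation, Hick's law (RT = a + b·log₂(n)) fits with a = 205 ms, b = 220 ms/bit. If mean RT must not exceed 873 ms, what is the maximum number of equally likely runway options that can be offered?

Set 205 + 220·log₂ n ≤ 873 → log₂ n ≤ (873 − 205)/220 = 3.0364.
So n ≤ 2^3.0364 = 8.204; the largest integer n is 8.

8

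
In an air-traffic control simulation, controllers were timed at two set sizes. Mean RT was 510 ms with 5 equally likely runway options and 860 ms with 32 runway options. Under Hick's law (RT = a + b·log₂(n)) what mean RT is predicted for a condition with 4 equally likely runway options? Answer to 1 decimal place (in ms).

RT is linear in log₂ n, so two points fix the line:
  b = (860 − 510) / (log₂ 32 − log₂ 5) = 350 / (5 − 2.3219) = 130.691 ms/bit
  a = 510 − 130.691 × 2.3219 = 206.545 ms
Then RT(4) = 206.545 + 130.691 × log₂ 4 = 206.545 + 130.691 × 2 ≈ 467.927 ms.

467.9 ms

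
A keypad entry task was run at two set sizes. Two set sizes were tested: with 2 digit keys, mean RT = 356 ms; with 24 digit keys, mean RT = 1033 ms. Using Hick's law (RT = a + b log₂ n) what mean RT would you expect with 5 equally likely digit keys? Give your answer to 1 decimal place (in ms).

605.6 ms

Fit slope and intercept:
  b = (1033 − 356) / (log₂ 24 − log₂ 2) = 677 / (4.5850 − 1) = 188.844 ms/bit
  a = 356 − 188.844 × 1 = 167.156 ms
Then RT(5) = 167.156 + 188.844 × log₂ 5 = 167.156 + 188.844 × 2.3219 ≈ 605.639 ms.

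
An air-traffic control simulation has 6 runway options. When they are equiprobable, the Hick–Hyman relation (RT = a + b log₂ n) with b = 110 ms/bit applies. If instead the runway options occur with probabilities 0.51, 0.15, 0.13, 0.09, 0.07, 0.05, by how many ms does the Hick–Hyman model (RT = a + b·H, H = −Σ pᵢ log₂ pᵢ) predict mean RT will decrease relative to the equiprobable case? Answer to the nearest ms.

The RT saving is b·ΔH. Equiprobable H₀ = log₂(6) = 2.5850 bits; with the given probabilities H = 2.0859 bits.
b·(H₀ − H) = 110 × (2.5850 − 2.0859) = 54.89 ms.

55 ms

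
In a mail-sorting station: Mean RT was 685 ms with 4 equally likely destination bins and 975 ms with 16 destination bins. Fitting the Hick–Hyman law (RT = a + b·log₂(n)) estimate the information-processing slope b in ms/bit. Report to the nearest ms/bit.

145 ms/bit

b = (RT₂ − RT₁)/(log₂ n₂ − log₂ n₁) = (975 − 685)/(4 − 2) = 145 ms/bit.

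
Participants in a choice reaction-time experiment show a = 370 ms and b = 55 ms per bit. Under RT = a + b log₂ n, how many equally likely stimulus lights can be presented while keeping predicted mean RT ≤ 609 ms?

Information budget: (609 − 370)/55 = 4.3455 bits, so n ≤ 2^4.3455 = 20.329 → at most 20.

20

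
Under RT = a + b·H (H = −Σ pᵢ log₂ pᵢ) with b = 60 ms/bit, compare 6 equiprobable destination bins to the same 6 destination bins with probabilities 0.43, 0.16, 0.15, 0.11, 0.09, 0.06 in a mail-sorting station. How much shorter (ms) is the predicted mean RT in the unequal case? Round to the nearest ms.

Equiprobable entropy H₀ = log₂ 6 = 2.5850 bits.
Skewed entropy H = −Σ pᵢ log₂ pᵢ = 2.2636 bits.
ΔRT = b·(H₀ − H) = 60 × 0.3214 = 19.28 ms.

19 ms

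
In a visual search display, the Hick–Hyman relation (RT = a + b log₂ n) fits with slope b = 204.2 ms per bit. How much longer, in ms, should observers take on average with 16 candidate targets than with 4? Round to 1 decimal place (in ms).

The intercept a cancels: ΔRT = b·(log₂ n₂ − log₂ n₁) = b·log₂(n₂/n₁).
log₂(16) − log₂(4) = log₂(16/4) = log₂(4) = 2.
ΔRT = 204.2 × 2.0000 = 408.400 ms.

408.4 ms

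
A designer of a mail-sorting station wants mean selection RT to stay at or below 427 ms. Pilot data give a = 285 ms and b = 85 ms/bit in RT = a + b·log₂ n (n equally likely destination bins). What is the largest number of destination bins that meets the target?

3

Set 285 + 85·log₂ n ≤ 427 → log₂ n ≤ (427 − 285)/85 = 1.6706.
So n ≤ 2^1.6706 = 3.183; the largest integer n is 3.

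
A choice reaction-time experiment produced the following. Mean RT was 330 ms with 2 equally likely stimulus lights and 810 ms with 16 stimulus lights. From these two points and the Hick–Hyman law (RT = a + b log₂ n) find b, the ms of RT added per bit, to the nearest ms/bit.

The slope on a log₂ axis is (810 − 330) / (4 − 1) = 160 ms/bit.

160 ms/bit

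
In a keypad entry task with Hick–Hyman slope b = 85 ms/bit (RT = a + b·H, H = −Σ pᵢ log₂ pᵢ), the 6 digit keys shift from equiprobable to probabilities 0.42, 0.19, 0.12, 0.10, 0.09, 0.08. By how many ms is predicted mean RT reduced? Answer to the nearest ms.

The RT saving is b·ΔH. Equiprobable H₀ = log₂(6) = 2.5850 bits; with the given probabilities H = 2.2843 bits.
b·(H₀ − H) = 85 × (2.5850 − 2.2843) = 25.56 ms.

26 ms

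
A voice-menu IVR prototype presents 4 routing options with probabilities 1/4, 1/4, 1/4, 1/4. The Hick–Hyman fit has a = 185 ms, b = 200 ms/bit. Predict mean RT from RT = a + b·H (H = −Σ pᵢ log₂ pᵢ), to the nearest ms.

Each term −pᵢ log₂ pᵢ: 0.25·2 + 0.25·2 + 0.25·2 + 0.25·2; summed, H = 2.000 bits.
Mean RT = a + bH = 185 + 200·2.000 = 585.00 ms.

585 ms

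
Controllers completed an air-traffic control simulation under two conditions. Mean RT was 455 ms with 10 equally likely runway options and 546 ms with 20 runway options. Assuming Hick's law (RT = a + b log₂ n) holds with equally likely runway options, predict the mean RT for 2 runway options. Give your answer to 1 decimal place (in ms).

243.7 ms

Fit slope and intercept:
  b = (546 − 455) / (log₂ 20 − log₂ 10) = 91 / (4.3219 − 3.3219) = 91.000 ms/bit
  a = 455 − 91.000 × 3.3219 = 152.705 ms
Then RT(2) = 152.705 + 91.000 × log₂ 2 = 152.705 + 91.000 × 1 ≈ 243.705 ms.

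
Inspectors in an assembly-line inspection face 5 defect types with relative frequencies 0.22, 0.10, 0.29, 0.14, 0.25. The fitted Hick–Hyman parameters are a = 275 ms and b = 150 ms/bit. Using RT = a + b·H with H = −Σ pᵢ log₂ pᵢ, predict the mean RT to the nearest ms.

Entropy contributions −pᵢ log₂ pᵢ: 0.4806, 0.3322, 0.5179, 0.3971, 0.5000; sum H = 2.2278 bits.
RT = a + bH = 275 + 150·2.2278 = 609.17 ms.

609 ms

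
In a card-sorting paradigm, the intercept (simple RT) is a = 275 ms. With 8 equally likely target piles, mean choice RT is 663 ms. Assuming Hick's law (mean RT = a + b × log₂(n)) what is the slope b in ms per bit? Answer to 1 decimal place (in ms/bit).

129.3 ms/bit

log₂(8) = 3 bits.
b = (RT − a)/log₂ n = (663 − 275) / 3 = 129.333 ms/bit.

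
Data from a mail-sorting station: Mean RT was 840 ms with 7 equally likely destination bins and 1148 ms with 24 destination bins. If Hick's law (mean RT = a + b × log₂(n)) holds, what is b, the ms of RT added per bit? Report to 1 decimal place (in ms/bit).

Slope: b = (1148 − 840) / (log₂ 24 − log₂ 7) = 308/1.7776 = 173.267 ms/bit.

173.3 ms/bit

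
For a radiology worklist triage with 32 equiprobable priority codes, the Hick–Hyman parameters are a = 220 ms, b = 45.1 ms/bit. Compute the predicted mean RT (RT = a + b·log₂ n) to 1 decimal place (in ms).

log₂(32) = 5 bits, so RT = 220 + 45.1 × 5 ≈ 445.500 ms.

445.5 ms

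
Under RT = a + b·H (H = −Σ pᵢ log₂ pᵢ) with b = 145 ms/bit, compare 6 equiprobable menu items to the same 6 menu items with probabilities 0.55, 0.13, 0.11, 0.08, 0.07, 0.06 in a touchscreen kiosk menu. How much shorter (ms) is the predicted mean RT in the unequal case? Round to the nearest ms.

83 ms

Equiprobable entropy H₀ = log₂ 6 = 2.5850 bits.
Skewed entropy H = −Σ pᵢ log₂ pᵢ = 2.0109 bits.
ΔRT = b·(H₀ − H) = 145 × 0.5741 = 83.24 ms.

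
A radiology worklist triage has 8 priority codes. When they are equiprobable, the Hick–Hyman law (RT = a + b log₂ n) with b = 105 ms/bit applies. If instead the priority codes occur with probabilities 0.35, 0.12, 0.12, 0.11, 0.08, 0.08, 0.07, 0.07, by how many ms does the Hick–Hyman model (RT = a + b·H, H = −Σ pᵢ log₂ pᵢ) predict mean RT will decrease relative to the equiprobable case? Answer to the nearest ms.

The RT saving is b·ΔH. Equiprobable H₀ = log₂(8) = 3.0000 bits; with the given probabilities H = 2.7346 bits.
b·(H₀ − H) = 105 × (3.0000 − 2.7346) = 27.86 ms.

28 ms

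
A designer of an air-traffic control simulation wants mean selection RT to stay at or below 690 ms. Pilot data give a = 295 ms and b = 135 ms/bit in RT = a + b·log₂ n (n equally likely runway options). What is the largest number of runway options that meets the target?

Information budget: (690 − 295)/135 = 2.9259 bits, so n ≤ 2^2.9259 = 7.600 → at most 7.

7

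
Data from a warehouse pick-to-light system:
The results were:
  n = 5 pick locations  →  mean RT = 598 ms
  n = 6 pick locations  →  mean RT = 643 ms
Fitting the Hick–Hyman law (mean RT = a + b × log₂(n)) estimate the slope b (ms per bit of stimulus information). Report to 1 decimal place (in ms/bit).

Slope: b = (643 − 598) / (log₂ 6 − log₂ 5) = 45/0.2630 = 171.080 ms/bit.

171.1 ms/bit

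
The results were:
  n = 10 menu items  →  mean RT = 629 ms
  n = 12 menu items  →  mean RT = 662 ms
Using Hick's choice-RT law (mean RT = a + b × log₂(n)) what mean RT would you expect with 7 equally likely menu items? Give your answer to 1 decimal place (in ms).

564.4 ms

With log₂ n on the abscissa the relation is linear; from the two conditions:
  b = (662 − 629) / (log₂ 12 − log₂ 10) = 33 / (3.5850 − 3.3219) = 125.459 ms/bit
  a = 629 − 125.459 × 3.3219 = 212.235 ms
Then RT(7) = 212.235 + 125.459 × log₂ 7 = 212.235 + 125.459 × 2.8074 ≈ 564.442 ms.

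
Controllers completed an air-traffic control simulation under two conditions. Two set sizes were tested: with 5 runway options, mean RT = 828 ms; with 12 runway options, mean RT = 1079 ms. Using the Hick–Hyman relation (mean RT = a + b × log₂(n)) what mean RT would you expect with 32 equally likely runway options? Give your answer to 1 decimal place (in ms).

Fit slope and intercept:
  b = (1079 − 828) / (log₂ 12 − log₂ 5) = 251 / (3.5850 − 2.3219) = 198.728 ms/bit
  a = 828 − 198.728 × 2.3219 = 366.568 ms
Then RT(32) = 366.568 + 198.728 × log₂ 32 = 366.568 + 198.728 × 5 ≈ 1360.207 ms.

1360.2 ms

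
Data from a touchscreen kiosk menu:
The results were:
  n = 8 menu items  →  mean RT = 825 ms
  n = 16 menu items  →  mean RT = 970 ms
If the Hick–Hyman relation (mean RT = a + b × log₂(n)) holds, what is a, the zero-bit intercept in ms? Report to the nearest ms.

390 ms

The slope on a log₂ axis is (970 − 825) / (4 − 3) = 145 ms/bit.
a = RT₁ − b·log₂ n₁ = 825 − 145 × 3 = 390.000 ms.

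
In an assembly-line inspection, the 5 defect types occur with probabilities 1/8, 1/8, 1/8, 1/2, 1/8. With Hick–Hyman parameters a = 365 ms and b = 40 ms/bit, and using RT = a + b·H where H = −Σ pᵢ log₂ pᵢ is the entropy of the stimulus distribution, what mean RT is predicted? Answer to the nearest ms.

445 ms

Each term −pᵢ log₂ pᵢ: 0.125·3 + 0.125·3 + 0.125·3 + 0.5·1 + 0.125·3; summed, H = 2.000 bits.
Mean RT = a + bH = 365 + 40·2.000 = 445.00 ms.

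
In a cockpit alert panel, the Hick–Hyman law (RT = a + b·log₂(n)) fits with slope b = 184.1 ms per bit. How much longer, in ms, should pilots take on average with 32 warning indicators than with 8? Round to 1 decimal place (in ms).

368.2 ms

ΔRT = (a + b log₂ n₂) − (a + b log₂ n₁) = b·(log₂ n₂ − log₂ n₁).
log₂(32) − log₂(8) = log₂(32/8) = log₂(4) = 2.
ΔRT = 184.1 × 2.0000 = 368.200 ms.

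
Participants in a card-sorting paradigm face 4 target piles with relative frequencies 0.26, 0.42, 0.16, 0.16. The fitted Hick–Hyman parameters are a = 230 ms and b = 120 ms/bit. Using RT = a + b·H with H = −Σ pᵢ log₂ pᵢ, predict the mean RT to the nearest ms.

H = 0.26·log₂(1/0.26) + 0.42·log₂(1/0.42) + 0.16·log₂(1/0.16) + 0.16·log₂(1/0.16) = 1.8770 bits.
RT = 230 + 120 × 1.8770 = 455.24 ms.

455 ms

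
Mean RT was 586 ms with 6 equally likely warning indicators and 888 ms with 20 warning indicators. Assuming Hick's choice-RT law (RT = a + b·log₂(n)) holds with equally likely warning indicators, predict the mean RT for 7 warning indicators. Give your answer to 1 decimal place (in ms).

624.7 ms

Solve the two-equation system in a and b:
  b = (888 − 586) / (log₂ 20 − log₂ 6) = 302 / (4.3219 − 2.5850) = 173.866 ms/bit
  a = 586 − 173.866 × 2.5850 = 136.562 ms
Then RT(7) = 136.562 + 173.866 × log₂ 7 = 136.562 + 173.866 × 2.8074 ≈ 624.667 ms.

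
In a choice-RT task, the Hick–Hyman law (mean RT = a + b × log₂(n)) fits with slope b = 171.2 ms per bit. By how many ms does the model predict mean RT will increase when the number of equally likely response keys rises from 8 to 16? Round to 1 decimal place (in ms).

The intercept a cancels: ΔRT = b·(log₂ n₂ − log₂ n₁) = b·log₂(n₂/n₁).
log₂(16) − log₂(8) = log₂(16/8) = log₂(2) = 1.
ΔRT = 171.2 × 1.0000 = 171.200 ms.

171.2 ms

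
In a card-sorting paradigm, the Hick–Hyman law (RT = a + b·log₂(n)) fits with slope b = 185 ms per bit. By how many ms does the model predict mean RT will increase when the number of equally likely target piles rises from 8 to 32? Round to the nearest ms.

Only the slope matters, since a is common to both: ΔRT = b·log₂(n₂/n₁).
log₂(32) − log₂(8) = log₂(32/8) = log₂(4) = 2.
ΔRT = 185 × 2.0000 = 370.000 ms.

370 ms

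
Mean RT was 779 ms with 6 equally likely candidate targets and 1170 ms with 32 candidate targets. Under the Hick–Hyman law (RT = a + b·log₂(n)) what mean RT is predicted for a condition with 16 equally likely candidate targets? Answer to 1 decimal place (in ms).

RT is linear in log₂ n, so two points fix the line:
  b = (1170 − 779) / (log₂ 32 − log₂ 6) = 391 / (5 − 2.5850) = 161.902 ms/bit
  a = 779 − 161.902 × 2.5850 = 360.489 ms
Then RT(16) = 360.489 + 161.902 × log₂ 16 = 360.489 + 161.902 × 4 ≈ 1008.098 ms.

1008.1 ms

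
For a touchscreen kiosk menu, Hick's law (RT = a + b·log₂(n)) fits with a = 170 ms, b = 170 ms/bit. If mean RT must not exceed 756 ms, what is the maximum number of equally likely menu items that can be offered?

10

170·log₂ n ≤ 756 − 170 = 586, giving log₂ n ≤ 3.4471 and n ≤ 10.906. The largest whole number is 10.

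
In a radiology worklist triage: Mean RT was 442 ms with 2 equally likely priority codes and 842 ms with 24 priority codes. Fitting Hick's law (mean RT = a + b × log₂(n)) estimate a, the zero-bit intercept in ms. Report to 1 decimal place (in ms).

b = (RT₂ − RT₁)/(log₂ n₂ − log₂ n₁) = (842 − 442)/(4.5850 − 1) = 111.577 ms/bit.
a = RT₁ − b·log₂ n₁ = 442 − 111.577 × 1 = 330.423 ms.

330.4 ms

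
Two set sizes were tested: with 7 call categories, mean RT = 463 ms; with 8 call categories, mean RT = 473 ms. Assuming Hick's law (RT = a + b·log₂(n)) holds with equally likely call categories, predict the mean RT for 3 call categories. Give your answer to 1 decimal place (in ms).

RT is linear in log₂ n, so two points fix the line:
  b = (473 − 463) / (log₂ 8 − log₂ 7) = 10 / (3 − 2.8074) = 51.909 ms/bit
  a = 463 − 51.909 × 2.8074 = 317.273 ms
Then RT(3) = 317.273 + 51.909 × log₂ 3 = 317.273 + 51.909 × 1.5850 ≈ 399.547 ms.

399.5 ms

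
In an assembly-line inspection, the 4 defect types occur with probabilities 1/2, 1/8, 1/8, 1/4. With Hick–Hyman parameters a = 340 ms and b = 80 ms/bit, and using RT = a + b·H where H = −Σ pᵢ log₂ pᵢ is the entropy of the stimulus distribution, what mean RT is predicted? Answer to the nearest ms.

480 ms

H = −Σ pᵢ log₂ pᵢ = 0.5·1 + 0.125·3 + 0.125·3 + 0.25·2 = 1.750 bits.
RT = 340 + 80 × 1.750 = 480.00 ms.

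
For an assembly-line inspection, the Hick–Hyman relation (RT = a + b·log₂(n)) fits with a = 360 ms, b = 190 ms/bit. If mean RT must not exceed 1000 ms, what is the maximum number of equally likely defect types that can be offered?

Information budget: (1000 − 360)/190 = 3.3684 bits, so n ≤ 2^3.3684 = 10.328 → at most 10.

10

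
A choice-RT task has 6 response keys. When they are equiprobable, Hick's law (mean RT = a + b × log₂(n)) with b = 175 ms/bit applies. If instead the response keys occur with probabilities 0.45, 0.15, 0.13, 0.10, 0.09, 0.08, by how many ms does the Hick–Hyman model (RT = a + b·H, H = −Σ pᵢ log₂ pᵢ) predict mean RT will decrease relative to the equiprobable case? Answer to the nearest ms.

59 ms

The RT saving is b·ΔH. Equiprobable H₀ = log₂(6) = 2.5850 bits; with the given probabilities H = 2.2479 bits.
b·(H₀ − H) = 175 × (2.5850 − 2.2479) = 58.98 ms.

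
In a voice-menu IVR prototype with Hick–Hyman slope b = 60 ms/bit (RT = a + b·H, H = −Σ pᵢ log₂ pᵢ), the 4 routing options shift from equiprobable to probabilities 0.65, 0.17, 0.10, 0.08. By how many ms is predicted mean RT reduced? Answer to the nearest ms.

32 ms

The RT saving is b·ΔH. Equiprobable H₀ = log₂(4) = 2.0000 bits; with the given probabilities H = 1.4623 bits.
b·(H₀ − H) = 60 × (2.0000 − 1.4623) = 32.26 ms.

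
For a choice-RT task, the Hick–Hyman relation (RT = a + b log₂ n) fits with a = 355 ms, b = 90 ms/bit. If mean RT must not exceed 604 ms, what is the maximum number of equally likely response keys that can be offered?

Set 355 + 90·log₂ n ≤ 604 → log₂ n ≤ (604 − 355)/90 = 2.7667.
So n ≤ 2^2.7667 = 6.805; the largest integer n is 6.

6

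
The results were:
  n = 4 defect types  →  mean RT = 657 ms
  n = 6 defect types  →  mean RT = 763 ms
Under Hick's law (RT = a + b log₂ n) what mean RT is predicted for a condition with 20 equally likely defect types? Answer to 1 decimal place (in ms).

Solve the two-equation system in a and b:
  b = (763 − 657) / (log₂ 6 − log₂ 4) = 106 / (2.5850 − 2) = 181.208 ms/bit
  a = 657 − 181.208 × 2 = 294.584 ms
Then RT(20) = 294.584 + 181.208 × log₂ 20 = 294.584 + 181.208 × 4.3219 ≈ 1077.752 ms.

1077.8 ms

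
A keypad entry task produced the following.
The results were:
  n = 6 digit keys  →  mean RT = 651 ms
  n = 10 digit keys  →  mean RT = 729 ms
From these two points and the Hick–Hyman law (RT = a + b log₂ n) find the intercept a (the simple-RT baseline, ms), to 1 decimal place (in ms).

b = (RT₂ − RT₁)/(log₂ n₂ − log₂ n₁) = (729 − 651)/(3.3219 − 2.5850) = 105.839 ms/bit.
a = RT₁ − b·log₂ n₁ = 651 − 105.839 × 2.5850 = 377.409 ms.

377.4 ms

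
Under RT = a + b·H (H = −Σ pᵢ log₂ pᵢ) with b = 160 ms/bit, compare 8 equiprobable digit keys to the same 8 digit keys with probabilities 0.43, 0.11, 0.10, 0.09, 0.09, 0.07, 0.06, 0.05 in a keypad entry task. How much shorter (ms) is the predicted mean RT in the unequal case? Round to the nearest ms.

70 ms

The RT saving is b·ΔH. Equiprobable H₀ = log₂(8) = 3.0000 bits; with the given probabilities H = 2.5595 bits.
b·(H₀ − H) = 160 × (3.0000 − 2.5595) = 70.47 ms.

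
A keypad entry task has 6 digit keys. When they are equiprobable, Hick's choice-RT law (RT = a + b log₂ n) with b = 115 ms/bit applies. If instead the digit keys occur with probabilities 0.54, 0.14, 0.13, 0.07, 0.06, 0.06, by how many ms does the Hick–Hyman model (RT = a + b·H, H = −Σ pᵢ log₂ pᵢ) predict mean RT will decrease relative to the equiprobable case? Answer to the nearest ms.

Equiprobable entropy H₀ = log₂ 6 = 2.5850 bits.
Skewed entropy H = −Σ pᵢ log₂ pᵢ = 2.0154 bits.
ΔRT = b·(H₀ − H) = 115 × 0.5695 = 65.50 ms.

65 ms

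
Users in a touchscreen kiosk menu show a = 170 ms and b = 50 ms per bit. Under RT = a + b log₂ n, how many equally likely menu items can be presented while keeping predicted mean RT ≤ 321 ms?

50·log₂ n ≤ 321 − 170 = 151, giving log₂ n ≤ 3.0200 and n ≤ 8.112. The largest whole number is 8.

8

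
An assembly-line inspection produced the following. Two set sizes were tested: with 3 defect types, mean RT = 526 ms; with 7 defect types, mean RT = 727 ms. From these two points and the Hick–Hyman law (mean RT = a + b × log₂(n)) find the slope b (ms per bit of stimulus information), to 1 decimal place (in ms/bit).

Slope: b = (727 − 526) / (log₂ 7 − log₂ 3) = 201/1.2224 = 164.432 ms/bit.

164.4 ms/bit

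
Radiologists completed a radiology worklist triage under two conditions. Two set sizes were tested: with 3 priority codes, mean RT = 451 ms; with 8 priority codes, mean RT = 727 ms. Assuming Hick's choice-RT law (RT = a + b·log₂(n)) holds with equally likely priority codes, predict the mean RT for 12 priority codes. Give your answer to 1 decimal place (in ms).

Solve the two-equation system in a and b:
  b = (727 − 451) / (log₂ 8 − log₂ 3) = 276 / (3 − 1.5850) = 195.048 ms/bit
  a = 451 − 195.048 × 1.5850 = 141.856 ms
Then RT(12) = 141.856 + 195.048 × log₂ 12 = 141.856 + 195.048 × 3.5850 ≈ 841.096 ms.

841.1 ms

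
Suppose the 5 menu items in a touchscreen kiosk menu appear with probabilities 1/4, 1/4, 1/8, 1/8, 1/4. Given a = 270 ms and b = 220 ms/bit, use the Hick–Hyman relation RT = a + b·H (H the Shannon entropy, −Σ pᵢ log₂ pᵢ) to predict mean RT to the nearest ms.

H = −Σ pᵢ log₂ pᵢ = 0.25·2 + 0.25·2 + 0.125·3 + 0.125·3 + 0.25·2 = 2.250 bits.
RT = 270 + 220 × 2.250 = 765.00 ms.

765 ms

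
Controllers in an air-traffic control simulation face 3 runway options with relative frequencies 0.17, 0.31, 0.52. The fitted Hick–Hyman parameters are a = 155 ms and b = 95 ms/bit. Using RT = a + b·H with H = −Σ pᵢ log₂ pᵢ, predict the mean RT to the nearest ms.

H = 0.17·log₂(1/0.17) + 0.31·log₂(1/0.31) + 0.52·log₂(1/0.52) = 1.4490 bits.
RT = 155 + 95 × 1.4490 = 292.65 ms.

293 ms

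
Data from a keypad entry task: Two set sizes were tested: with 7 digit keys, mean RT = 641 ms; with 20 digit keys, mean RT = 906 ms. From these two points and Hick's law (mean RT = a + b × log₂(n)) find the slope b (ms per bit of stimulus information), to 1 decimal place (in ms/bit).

b = (RT₂ − RT₁)/(log₂ n₂ − log₂ n₁) = (906 − 641)/(4.3219 − 2.8074) = 174.967 ms/bit.

175.0 ms/bit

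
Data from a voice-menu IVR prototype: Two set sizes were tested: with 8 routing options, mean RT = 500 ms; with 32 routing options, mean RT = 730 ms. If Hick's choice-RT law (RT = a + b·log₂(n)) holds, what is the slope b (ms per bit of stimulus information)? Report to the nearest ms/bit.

b = (RT₂ − RT₁)/(log₂ n₂ − log₂ n₁) = (730 − 500)/(5 − 3) = 115 ms/bit.

115 ms/bit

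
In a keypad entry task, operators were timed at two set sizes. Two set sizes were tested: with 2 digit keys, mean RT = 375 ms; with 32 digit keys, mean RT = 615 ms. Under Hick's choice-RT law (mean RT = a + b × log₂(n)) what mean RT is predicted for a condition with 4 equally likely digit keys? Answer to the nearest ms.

435 ms

Fit slope and intercept:
  b = (615 − 375) / (log₂ 32 − log₂ 2) = 240 / (5 − 1) = 60 ms/bit
  a = 375 − 60 × 1 = 315 ms
Then RT(4) = 315 + 60 × log₂ 4 = 315 + 60 × 2 ≈ 435.000 ms.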